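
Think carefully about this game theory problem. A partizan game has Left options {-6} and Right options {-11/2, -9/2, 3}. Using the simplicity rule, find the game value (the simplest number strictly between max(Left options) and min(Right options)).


Left options: {-6}, max = -6
Right options: {-11/2, -9/2, 3}, min = -11/2
All options are numbers and max(Left) < min(Right), so by the simplicity theorem the value is the simplest (earliest-born) number strictly between -6 and -11/2.
No integer lies strictly between -6 and -11/2, so the value is the dyadic rational m/2^k in the interval with the smallest k (then m odd); search k = 1, 2, ...:
Denominator 2: no odd multiple of 1/2 lies strictly between -6 and -11/2.
Denominator 4: -23/4 lies strictly between -6 and -11/2 -- found.
The simplest number in the interval is -23/4.
Game value = -23/4

-23/4


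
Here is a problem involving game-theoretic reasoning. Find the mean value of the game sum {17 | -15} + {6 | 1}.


G1 = {17 | -15}, G2 = {6 | 1}
Each is a switch {a | b} with numbers a > b; its mean value is (a + b)/2, and mean value is additive over game sums: m(G1 + G2) = m(G1) + m(G2).
Mean of G1 = (17 + (-15))/2 = 2/2 = 1
Mean of G2 = (6 + (1))/2 = 7/2 = 7/2
Mean of G1 + G2 = 1 + 7/2 = 9/2

9/2


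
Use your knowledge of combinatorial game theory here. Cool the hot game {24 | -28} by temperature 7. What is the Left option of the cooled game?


Original game: {24 | -28} (a switch {a | b} with a > b).
Cooling by t (for t below the temperature (a - b)/2 = 26) taxes each move by t: {a | b} cooled by t is {a - t | b + t}.
Cooling amount: t = 7
Cooled Left option: 24 - 7 = 17
Cooled Right option: -28 + 7 = -21
Cooled game: {17 | -21}
Left option = 17

17


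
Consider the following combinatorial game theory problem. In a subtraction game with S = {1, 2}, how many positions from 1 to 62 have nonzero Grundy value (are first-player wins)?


Subtraction set S = {1, 2}, so G(n) = n mod 3.
G(n) = 0 when n is a multiple of 3.
Multiples of 3 in [1, 62]: 20
N-positions (nonzero Grundy) = 62 - 20 = 42

42


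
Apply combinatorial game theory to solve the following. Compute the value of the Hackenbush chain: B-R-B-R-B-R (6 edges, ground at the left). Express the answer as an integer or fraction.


Edges (from ground): B-R-B-R-B-R
By Berlekamp's sign-expansion rule, a Blue-Red Hackenbush stalk has the value of the surreal number whose sign sequence is the edge sequence with B -> + and R -> -.
Sign sequence: +-+-+-
Trace the sign expansion in the surreal number tree, starting from 0:
Edge 1: B (sign +) -> bounds (0, +inf), value = 1
Edge 2: R (sign -) -> bounds (0, 1), value = 1/2
Edge 3: B (sign +) -> bounds (1/2, 1), value = 3/4
Edge 4: R (sign -) -> bounds (1/2, 3/4), value = 5/8
Edge 5: B (sign +) -> bounds (5/8, 3/4), value = 11/16
Edge 6: R (sign -) -> bounds (5/8, 11/16), value = 21/32
Game value = 21/32

21/32


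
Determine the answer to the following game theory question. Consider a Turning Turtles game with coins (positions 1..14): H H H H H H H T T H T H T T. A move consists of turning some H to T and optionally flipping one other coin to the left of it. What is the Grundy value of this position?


Coins: H H H H H H H T T H T H T T
Key fact: a single head at position k behaves exactly like a Nim heap of size k (turning it to T and optionally flipping a coin at j < k corresponds to moving the heap from k to j, or to 0), and heads combine as a disjunctive sum (two heads at the same place would cancel, matching j XOR j = 0). So the Nim-value is the XOR of the 1-indexed positions of the heads.
Face-up positions (1-indexed): [1, 2, 3, 4, 5, 6, 7, 10, 12]
XOR 0 with 1: 0 XOR 1 = 1
XOR 1 with 2: 1 XOR 2 = 3
XOR 3 with 3: 3 XOR 3 = 0
XOR 0 with 4: 0 XOR 4 = 4
XOR 4 with 5: 4 XOR 5 = 1
XOR 1 with 6: 1 XOR 6 = 7
XOR 7 with 7: 7 XOR 7 = 0
XOR 0 with 10: 0 XOR 10 = 10
XOR 10 with 12: 10 XOR 12 = 6
Nim-value = 6

6


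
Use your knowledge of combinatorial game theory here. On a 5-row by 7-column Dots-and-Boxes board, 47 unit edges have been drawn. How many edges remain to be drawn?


Grid: 5 x 7 boxes, i.e. 6 rows and 8 columns of dots.
Horizontal edges: (rows + 1) * cols = 6 * 7 = 42
Vertical edges: rows * (cols + 1) = 5 * 8 = 40
Total edges: 42 + 40 = 82
Edges drawn: 47
Remaining: 82 - 47 = 35

35


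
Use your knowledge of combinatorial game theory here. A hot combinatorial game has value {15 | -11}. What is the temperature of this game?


The game is {15 | -11}, a switch {a | b} with numbers a > b.
Cooling {a | b} by t gives {a - t | b + t}, which stops being hot when a - t = b + t, i.e. at t = (a - b)/2. So the temperature of a switch is (a - b)/2.
Temperature = (Left option - Right option) / 2
= (15 - (-11)) / 2
= 26 / 2
= 13

13


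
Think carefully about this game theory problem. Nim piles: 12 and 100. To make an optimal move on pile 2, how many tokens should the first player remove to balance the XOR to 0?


Piles: 12 and 100
Current XOR: 12 XOR 100 = 104 (non-zero, so this is an N-position).
To make the XOR zero, we need to find a move that balances the piles.
For pile 2 (size 100): target = 100 XOR 104 = 12
We reduce pile 2 from 100 to 12.
Tokens removed: 100 - 12 = 88
Verification: 12 XOR 12 = 0

88


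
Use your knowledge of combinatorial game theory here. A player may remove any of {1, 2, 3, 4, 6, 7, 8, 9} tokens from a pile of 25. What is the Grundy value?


The subtraction set is S = {1, 2, 3, 4, 6, 7, 8, 9}.
G(k) = mex{ G(k - s) : s in S, s <= k }. We compute iteratively: G(0) = 0.
G(1) = mex({0}) = 1
G(2) = mex({0, 1}) = 2
G(3) = mex({0, 1, 2}) = 3
G(4) = mex({0, 1, 2, 3}) = 4
G(5) = mex({1, 2, 3, 4}) = 0
G(6) = mex({0, 2, 3, 4}) = 1
G(7) = mex({0, 1, 3, 4}) = 2
G(8) = mex({0, 1, 2, 4}) = 3
G(9) = mex({0, 1, 2, 3}) = 4
G(10) = mex({1, 2, 3, 4}) = 0
G(11) = mex({0, 2, 3, 4}) = 1
G(12) = mex({0, 1, 3, 4}) = 2
G(13) = mex({0, 1, 2, 4}) = 3
Observe that G(5)..G(13) = 0, 1, 2, 3, 4, 0, 1, 2, 3 repeats G(0)..G(8) = 0, 1, 2, 3, 4, 0, 1, 2, 3.
For k >= max(S) = 9, G(k) is determined by the previous 9 values G(k-9)..G(k-1); a window of 9 consecutive values has recurred shifted by 5, so by induction G(k + 5) = G(k) for all k >= 0: the sequence is periodic from the start with period 5.
One period: G(0..4) = 0, 1, 2, 3, 4.
25 mod 5 = 0, so G(25) = G(0) = 0.

0


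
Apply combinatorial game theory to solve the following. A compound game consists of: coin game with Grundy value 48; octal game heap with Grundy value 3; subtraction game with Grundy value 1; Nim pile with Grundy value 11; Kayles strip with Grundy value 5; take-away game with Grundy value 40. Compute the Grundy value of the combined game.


By the Sprague-Grundy theorem, the Grundy value of a sum of games is the XOR of individual Grundy values.
coin game: Grundy value = 48. Running XOR: 0 XOR 48 = 48
octal game heap: Grundy value = 3. Running XOR: 48 XOR 3 = 51
subtraction game: Grundy value = 1. Running XOR: 51 XOR 1 = 50
Nim pile: Grundy value = 11. Running XOR: 50 XOR 11 = 57
Kayles strip: Grundy value = 5. Running XOR: 57 XOR 5 = 60
take-away game: Grundy value = 40. Running XOR: 60 XOR 40 = 20
The combined Grundy value is 20.

20


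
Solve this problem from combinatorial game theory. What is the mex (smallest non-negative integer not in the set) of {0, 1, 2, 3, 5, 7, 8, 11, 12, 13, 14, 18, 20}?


Set = {0, 1, 2, 3, 5, 7, 8, 11, 12, 13, 14, 18, 20}
0 is in the set.
1 is in the set.
2 is in the set.
3 is in the set.
4 is NOT in the set. This is the mex.
mex = 4

4


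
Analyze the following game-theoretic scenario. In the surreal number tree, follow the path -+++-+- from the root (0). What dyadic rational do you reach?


Sign expansion: -+++-+-
Rule: track bounds (lo, hi), initially (-inf, +inf). On '+', the current value becomes lo and we move to the simplest number in (value, hi): value + 1 if hi = +inf, otherwise the midpoint (value + hi)/2. On '-', the current value becomes hi and we move to value - 1 if lo = -inf, otherwise the midpoint (lo + value)/2.
Start at 0.
Step 1: sign = -, move left. Bounds: (-inf, 0). Value = -1
Step 2: sign = +, move right. Bounds: (-1, 0). Value = -1/2
Step 3: sign = +, move right. Bounds: (-1/2, 0). Value = -1/4
Step 4: sign = +, move right. Bounds: (-1/4, 0). Value = -1/8
Step 5: sign = -, move left. Bounds: (-1/4, -1/8). Value = -3/16
Step 6: sign = +, move right. Bounds: (-3/16, -1/8). Value = -5/32
Step 7: sign = -, move left. Bounds: (-3/16, -5/32). Value = -11/64
The surreal number with sign expansion -+++-+- is -11/64.

-11/64


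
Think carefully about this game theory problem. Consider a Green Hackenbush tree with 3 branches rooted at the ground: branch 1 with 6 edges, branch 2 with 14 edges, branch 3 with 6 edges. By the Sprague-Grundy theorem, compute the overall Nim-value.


The tree has 3 branches from the ground vertex.
In Green Hackenbush, the Nim-value of a simple path of length k is k.
Branch 1: length 6, Nim-value = 6
Branch 2: length 14, Nim-value = 14
Branch 3: length 6, Nim-value = 6
Total Nim-value = XOR of all branch values:
0 XOR 6 = 6
6 XOR 14 = 8
8 XOR 6 = 14
Nim-value of the tree = 14

14


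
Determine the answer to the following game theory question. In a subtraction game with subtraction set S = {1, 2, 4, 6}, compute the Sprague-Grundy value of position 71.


The subtraction set is S = {1, 2, 4, 6}.
G(k) = mex{ G(k - s) : s in S, s <= k }. We compute iteratively: G(0) = 0.
G(1) = mex({0}) = 1
G(2) = mex({0, 1}) = 2
G(3) = mex({1, 2}) = 0
G(4) = mex({0, 2}) = 1
G(5) = mex({0, 1}) = 2
G(6) = mex({0, 1, 2}) = 3
G(7) = mex({0, 1, 2, 3}) = 4
G(8) = mex({1, 2, 3, 4}) = 0
G(9) = mex({0, 2, 4}) = 1
G(10) = mex({0, 1, 3}) = 2
G(11) = mex({1, 2, 4}) = 0
G(12) = mex({0, 2, 3}) = 1
G(13) = mex({0, 1, 4}) = 2
Observe that G(8)..G(13) = 0, 1, 2, 0, 1, 2 repeats G(0)..G(5) = 0, 1, 2, 0, 1, 2.
For k >= max(S) = 6, G(k) is determined by the previous 6 values G(k-6)..G(k-1); a window of 6 consecutive values has recurred shifted by 8, so by induction G(k + 8) = G(k) for all k >= 0: the sequence is periodic from the start with period 8.
One period: G(0..7) = 0, 1, 2, 0, 1, 2, 3, 4.
71 mod 8 = 7, so G(71) = G(7) = 4.

4


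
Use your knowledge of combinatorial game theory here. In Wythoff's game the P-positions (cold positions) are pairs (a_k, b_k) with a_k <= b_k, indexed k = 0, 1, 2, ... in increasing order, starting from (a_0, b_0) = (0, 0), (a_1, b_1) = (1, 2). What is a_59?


By Wythoff's theorem, a_k = floor(k * phi) and b_k = floor(k * phi^2) = a_k + k, where phi = (1 + sqrt(5))/2 is the golden ratio.
phi = (1 + sqrt(5))/2 = 1.618034
k = 59
k * phi = 59 * 1.618034 = 95.464005
a_59 = floor(k * phi) = 95

95


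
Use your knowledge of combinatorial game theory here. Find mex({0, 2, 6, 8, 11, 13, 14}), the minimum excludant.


Set = {0, 2, 6, 8, 11, 13, 14}
0 is in the set.
1 is NOT in the set. This is the mex.
mex = 1

1


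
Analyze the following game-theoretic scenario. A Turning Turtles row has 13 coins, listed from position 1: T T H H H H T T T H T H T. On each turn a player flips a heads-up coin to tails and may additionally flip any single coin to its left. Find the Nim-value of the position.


Coins: T T H H H H T T T H T H T
Key fact: a single head at position k behaves exactly like a Nim heap of size k (turning it to T and optionally flipping a coin at j < k corresponds to moving the heap from k to j, or to 0), and heads combine as a disjunctive sum (two heads at the same place would cancel, matching j XOR j = 0). So the Nim-value is the XOR of the 1-indexed positions of the heads.
Face-up positions (1-indexed): [3, 4, 5, 6, 10, 12]
XOR 0 with 3: 0 XOR 3 = 3
XOR 3 with 4: 3 XOR 4 = 7
XOR 7 with 5: 7 XOR 5 = 2
XOR 2 with 6: 2 XOR 6 = 4
XOR 4 with 10: 4 XOR 10 = 14
XOR 14 with 12: 14 XOR 12 = 2
Nim-value = 2

2


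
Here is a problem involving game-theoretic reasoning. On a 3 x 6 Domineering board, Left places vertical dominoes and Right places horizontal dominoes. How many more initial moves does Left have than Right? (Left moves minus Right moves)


Board is 3 x 6 (rows x cols).
Left (vertical) placements: (rows-1) * cols = 2 * 6 = 12
Right (horizontal) placements: rows * (cols-1) = 3 * 5 = 15
Advantage = Left - Right = 12 - 15 = -3

-3


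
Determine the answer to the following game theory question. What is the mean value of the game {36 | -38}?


Game = {36 | -38}, a switch {a | b} with numbers a > b.
Its thermograph has left wall a - t and right wall b + t, which meet at t = (a - b)/2, where both equal (a + b)/2. So the mast (mean value) is at (a + b)/2.
Mean = (36 + (-38))/2 = -2/2 = -1

-1


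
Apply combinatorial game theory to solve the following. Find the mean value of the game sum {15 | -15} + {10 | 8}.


G1 = {15 | -15}, G2 = {10 | 8}
Each is a switch {a | b} with numbers a > b; its mean value is (a + b)/2, and mean value is additive over game sums: m(G1 + G2) = m(G1) + m(G2).
Mean of G1 = (15 + (-15))/2 = 0/2 = 0
Mean of G2 = (10 + (8))/2 = 18/2 = 9
Mean of G1 + G2 = 0 + 9 = 9

9


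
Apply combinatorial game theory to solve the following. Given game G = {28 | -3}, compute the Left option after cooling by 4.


Original game: {28 | -3} (a switch {a | b} with a > b).
Cooling by t (for t below the temperature (a - b)/2 = 31/2) taxes each move by t: {a | b} cooled by t is {a - t | b + t}.
Cooling amount: t = 4
Cooled Left option: 28 - 4 = 24
Cooled Right option: -3 + 4 = 1
Cooled game: {24 | 1}
Left option = 24

24


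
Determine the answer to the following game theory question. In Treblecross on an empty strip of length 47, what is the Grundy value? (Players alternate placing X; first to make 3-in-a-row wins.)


Treblecross: place X on empty cells; 3-in-a-row wins.
Playing within two cells of an existing X lets the opponent win at once, so sensible play treats the cells i-2..i+2 around each X as dead. The player left with no safe cell loses, so this is a normal-play take-away game on strips of safe cells.
Placing X at cell i (0-indexed) of a strip of k safe cells leaves independent strips of sizes max(0, i-2) and max(0, k-i-3). Hence G(k) = mex{ G(max(0,i-2)) XOR G(max(0,k-i-3)) : 0 <= i < k }, with G(0) = 0.
G(1): splits (0,0):0^0=0 -> mex({0}) = 1
G(2): splits (0,0):0^0=0 -> mex({0}) = 1
G(3): splits (0,0):0^0=0 -> mex({0}) = 1
G(4): splits (0,1):0^1=1 (0,0):0^0=0 -> mex({0, 1}) = 2
G(5): splits (0,2):0^1=1 (0,1):0^1=1 (0,0):0^0=0 -> mex({0, 1}) = 2
G(6) = mex({1}) = 0
G(7) = mex({0, 1, 2}) = 3
G(8) = mex({0, 1, 2}) = 3
G(9) = mex({0, 2}) = 1
G(10) = mex({0, 2, 3}) = 1
G(11) = mex({0, 3}) = 1
G(12) = mex({1, 3}) = 0
G(13) = mex({0, 1, 2, 3}) = 4
G(14) = mex({0, 1, 2}) = 3
G(15) = mex({0, 1, 2}) = 3
G(16) = mex({0, 1, 2, 4}) = 3
G(17) = mex({0, 1, 3, 4}) = 2
G(18) = mex({0, 1, 3, 4}) = 2
G(19) = mex({0, 1, 3, 5}) = 2
G(20) = mex({0, 1, 2, 3, 5}) = 4
G(21) = mex({0, 1, 2, 3, 5}) = 4
G(22) = mex({1, 2, 6}) = 0
G(23) = mex({0, 1, 2, 3, 4, 6}) = 5
G(24) = mex({0, 1, 2, 3, 4}) = 5
G(25) = mex({0, 1, 3, 4, 7}) = 2
G(26) = mex({0, 1, 3, 4, 5, 7}) = 2
G(27) = mex({0, 1, 3, 5}) = 2
G(28) = mex({0, 1, 2, 5}) = 3
G(29) = mex({0, 1, 2, 4, 5, 6}) = 3
G(30) = mex({1, 2, 4, 6}) = 0
G(31) = mex({0, 1, 2, 3, 4, 6}) = 5
G(32) = mex({1, 2, 3, 4, 7}) = 0
G(33) = mex({0, 3, 7}) = 1
G(34) = mex({0, 2, 3, 5, 7}) = 1
G(35) = mex({0, 2, 3, 5, 6}) = 1
G(36) = mex({0, 1, 2, 5, 6}) = 3
G(37) = mex({0, 1, 2, 4, 5, 6}) = 3
G(38) = mex({0, 1, 2, 4}) = 3
G(39) = mex({0, 1, 2, 3, 4, 7}) = 5
G(40) = mex({0, 1, 2, 3, 4, 5, 7}) = 6
G(41) = mex({0, 1, 2, 3, 5, 7}) = 4
G(42) = mex({0, 1, 2, 3, 5, 6, 7}) = 4
G(43) = mex({0, 2, 3, 5, 6}) = 1
G(44) = mex({1, 2, 3, 4, 5, 6}) = 0
G(45) = mex({0, 1, 2, 3, 4, 6, 7}) = 5
G(46) = mex({0, 1, 2, 3, 4, 7}) = 5
G(47) = mex({0, 1, 2, 3, 4, 5, 7}) = 6
Therefore G(47) = 6.

6


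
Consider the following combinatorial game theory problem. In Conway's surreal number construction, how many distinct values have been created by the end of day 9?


Day 0: {|} = 0 is born. Count = 1.
Day n: the number of surreal numbers born by day n is 2^(n+1) - 1.
By day 0: 2^1 - 1 = 1
By day 1: 2^2 - 1 = 3
By day 2: 2^3 - 1 = 7
By day 3: 2^4 - 1 = 15
By day 4: 2^5 - 1 = 31
By day 5: 2^6 - 1 = 63
By day 6: 2^7 - 1 = 127
By day 7: 2^8 - 1 = 255
By day 8: 2^9 - 1 = 511
By day 9: 2^10 - 1 = 1023
By day 9: 1023 surreal numbers.

1023


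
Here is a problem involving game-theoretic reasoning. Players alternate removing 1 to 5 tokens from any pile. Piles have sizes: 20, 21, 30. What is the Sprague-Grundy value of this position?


Subtraction set: {1, 2, 3, 4, 5}
For this subtraction set, G(n) = n mod 6 (period = max + 1 = 6).
Pile 1 (size 20): G(20) = 20 mod 6 = 2
Pile 2 (size 21): G(21) = 21 mod 6 = 3
Pile 3 (size 30): G(30) = 30 mod 6 = 0
Total Grundy value = XOR of all: 2 XOR 3 XOR 0 = 1

1


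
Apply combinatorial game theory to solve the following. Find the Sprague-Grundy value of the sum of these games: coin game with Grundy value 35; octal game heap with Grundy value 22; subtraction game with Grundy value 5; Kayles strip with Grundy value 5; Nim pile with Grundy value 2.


By the Sprague-Grundy theorem, the Grundy value of a sum of games is the XOR of individual Grundy values.
coin game: Grundy value = 35. Running XOR: 0 XOR 35 = 35
octal game heap: Grundy value = 22. Running XOR: 35 XOR 22 = 53
subtraction game: Grundy value = 5. Running XOR: 53 XOR 5 = 48
Kayles strip: Grundy value = 5. Running XOR: 48 XOR 5 = 53
Nim pile: Grundy value = 2. Running XOR: 53 XOR 2 = 55
The combined Grundy value is 55.

55


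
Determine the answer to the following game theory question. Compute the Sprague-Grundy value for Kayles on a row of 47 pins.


Kayles: a move removes 1 or 2 adjacent pins from a contiguous row.
Removing pins from a row of k leaves two independent rows (a, b) with a + b = k - 1 (one pin) or a + b = k - 2 (two pins); an end removal gives a = 0.
By Sprague-Grundy, G(k) = mex{ G(a) XOR G(b) } over all these splits. G(0) = 0.
G(1): splits (0,0):0^0=0 -> mex({0}) = 1
G(2): splits (0,1):0^1=1 (0,0):0^0=0 -> mex({0, 1}) = 2
G(3): splits (0,2):0^2=2 (1,1):1^1=0 (0,1):0^1=1 -> mex({0, 1, 2}) = 3
G(4): splits (0,3):0^3=3 (1,2):1^2=3 (0,2):0^2=2 (1,1):1^1=0 -> mex({0, 2, 3}) = 1
G(5): splits (0,4):0^1=1 (1,3):1^3=2 (2,2):2^2=0 (0,3):0^3=3 (1,2):1^2=3 -> mex({0, 1, 2, 3}) = 4
G(6) = mex({0, 1, 2, 4}) = 3
G(7) = mex({0, 1, 3, 4, 5}) = 2
G(8) = mex({0, 2, 3, 5, 6}) = 1
G(9) = mex({0, 1, 2, 3, 6, 7}) = 4
G(10) = mex({0, 1, 3, 4, 5, 7}) = 2
G(11) = mex({0, 1, 2, 3, 4, 5}) = 6
G(12) = mex({0, 1, 2, 3, 5, 6, 7}) = 4
G(13) = mex({0, 2, 3, 4, 6, 7}) = 1
G(14) = mex({0, 1, 4, 5, 6, 7}) = 2
G(15) = mex({0, 1, 2, 3, 4, 5, 6}) = 7
G(16) = mex({0, 2, 3, 5, 6, 7}) = 1
G(17) = mex({0, 1, 2, 3, 5, 6, 7}) = 4
G(18) = mex({0, 1, 2, 4, 5, 6}) = 3
G(19) = mex({0, 1, 3, 4, 5, 7}) = 2
G(20) = mex({0, 2, 3, 4, 5, 6, 7}) = 1
G(21) = mex({0, 1, 2, 3, 5, 6, 7}) = 4
G(22) = mex({0, 1, 2, 3, 4, 5, 7}) = 6
G(23) = mex({0, 1, 2, 3, 4, 5, 6}) = 7
G(24) = mex({0, 1, 2, 3, 5, 6, 7}) = 4
G(25) = mex({0, 2, 3, 4, 6, 7}) = 1
G(26) = mex({0, 1, 3, 4, 5, 6, 7}) = 2
G(27) = mex({0, 1, 2, 3, 4, 5, 6, 7}) = 8
G(28) = mex({0, 1, 2, 3, 4, 6, 7, 8}) = 5
G(29) = mex({0, 1, 2, 3, 5, 6, 7, 8, 9}) = 4
G(30) = mex({0, 1, 2, 3, 4, 5, 6, 9, 10}) = 7
G(31) = mex({0, 1, 3, 4, 5, 7, 10, 11}) = 2
G(32) = mex({0, 2, 3, 4, 5, 6, 7, 9, 11}) = 1
G(33) = mex({0, 1, 2, 3, 4, 5, 6, 7, 9, 12}) = 8
G(34) = mex({0, 1, 2, 3, 4, 5, 7, 8, 11, 12}) = 6
G(35) = mex({0, 1, 2, 3, 4, 5, 6, 8, 9, 10, 11}) = 7
G(36) = mex({0, 1, 2, 3, 5, 6, 7, 9, 10}) = 4
G(37) = mex({0, 2, 3, 4, 6, 7, 9, 10, 11, 12}) = 1
G(38) = mex({0, 1, 3, 4, 5, 6, 7, 9, 10, 11, 12}) = 2
G(39) = mex({0, 1, 2, 4, 5, 6, 7, 9, 10, 12, 14}) = 3
G(40) = mex({0, 2, 3, 4, 6, 7, 11, 12, 14}) = 1
G(41) = mex({0, 1, 2, 3, 5, 6, 7, 9, 10, 11, 12}) = 4
G(42) = mex({0, 1, 2, 3, 4, 5, 6, 9, 10}) = 7
G(43) = mex({0, 1, 3, 4, 5, 7, 9, 10, 12, 15}) = 2
G(44) = mex({0, 2, 3, 4, 5, 6, 7, 9, 10, 12, 15}) = 1
G(45) = mex({0, 1, 2, 3, 4, 5, 6, 7, 9, 10, 12, 14}) = 8
G(46) = mex({0, 1, 3, 4, 5, 7, 8, 11, 12, 14}) = 2
G(47) = mex({0, 1, 2, 3, 4, 5, 6, 8, 9, 10, 11, 12}) = 7
Therefore G(47) = 7.

7


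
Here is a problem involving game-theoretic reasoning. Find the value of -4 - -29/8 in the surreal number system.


x = -4, y = -29/8
Converting to common denominator: 8
x = -32/8, y = -29/8
x - y = -4 - -29/8 = -3/8

-3/8


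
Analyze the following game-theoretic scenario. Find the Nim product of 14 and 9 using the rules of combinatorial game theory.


Nim multiplication is bilinear over XOR: (u XOR v) * w = (u*w) XOR (v*w).
So we split each operand into its bit components and XOR the pairwise Nim products.
14 = 2 + 4 + 8 (as XOR of powers of 2).
9 = 1 + 8 (as XOR of powers of 2).
Using the standard Nim-product table on single bits:
  2*2 = 3,   2*4 = 8,   2*8 = 12,
  4*4 = 6,   4*8 = 11,  8*8 = 13,
and  1*x = x (identity), k*l = l*k (commutative).
Pairwise Nim products:
  2 * 1 = 2
  2 * 8 = 12
  4 * 1 = 4
  4 * 8 = 11
  8 * 1 = 8
  8 * 8 = 13
XOR them: 2 XOR 12 XOR 4 XOR 11 XOR 8 XOR 13 = 4.
Result: 14 * 9 = 4 (in Nim).

4


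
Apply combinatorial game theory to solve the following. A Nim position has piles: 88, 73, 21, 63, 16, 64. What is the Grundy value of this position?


We need the XOR (exclusive or) of all pile sizes.
After XOR-ing pile 1 (size 88): 0 XOR 88 = 88
After XOR-ing pile 2 (size 73): 88 XOR 73 = 17
After XOR-ing pile 3 (size 21): 17 XOR 21 = 4
After XOR-ing pile 4 (size 63): 4 XOR 63 = 59
After XOR-ing pile 5 (size 16): 59 XOR 16 = 43
After XOR-ing pile 6 (size 64): 43 XOR 64 = 107
The Nim-value of this position is 107.

107


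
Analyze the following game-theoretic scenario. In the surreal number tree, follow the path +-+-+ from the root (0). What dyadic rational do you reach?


Sign expansion: +-+-+
Rule: track bounds (lo, hi), initially (-inf, +inf). On '+', the current value becomes lo and we move to the simplest number in (value, hi): value + 1 if hi = +inf, otherwise the midpoint (value + hi)/2. On '-', the current value becomes hi and we move to value - 1 if lo = -inf, otherwise the midpoint (lo + value)/2.
Start at 0.
Step 1: sign = +, move right. Bounds: (0, +inf). Value = 1
Step 2: sign = -, move left. Bounds: (0, 1). Value = 1/2
Step 3: sign = +, move right. Bounds: (1/2, 1). Value = 3/4
Step 4: sign = -, move left. Bounds: (1/2, 3/4). Value = 5/8
Step 5: sign = +, move right. Bounds: (5/8, 3/4). Value = 11/16
The surreal number with sign expansion +-+-+ is 11/16.

11/16


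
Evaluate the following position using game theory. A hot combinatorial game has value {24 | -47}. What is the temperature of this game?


The game is {24 | -47}, a switch {a | b} with numbers a > b.
Cooling {a | b} by t gives {a - t | b + t}, which stops being hot when a - t = b + t, i.e. at t = (a - b)/2. So the temperature of a switch is (a - b)/2.
Temperature = (Left option - Right option) / 2
= (24 - (-47)) / 2
= 71 / 2
= 71/2

71/2


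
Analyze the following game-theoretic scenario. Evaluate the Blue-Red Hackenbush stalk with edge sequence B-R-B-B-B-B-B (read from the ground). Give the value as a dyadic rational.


Edges (from ground): B-R-B-B-B-B-B
By Berlekamp's sign-expansion rule, a Blue-Red Hackenbush stalk has the value of the surreal number whose sign sequence is the edge sequence with B -> + and R -> -.
Sign sequence: +-+++++
Trace the sign expansion in the surreal number tree, starting from 0:
Edge 1: B (sign +) -> bounds (0, +inf), value = 1
Edge 2: R (sign -) -> bounds (0, 1), value = 1/2
Edge 3: B (sign +) -> bounds (1/2, 1), value = 3/4
Edge 4: B (sign +) -> bounds (3/4, 1), value = 7/8
Edge 5: B (sign +) -> bounds (7/8, 1), value = 15/16
Edge 6: B (sign +) -> bounds (15/16, 1), value = 31/32
Edge 7: B (sign +) -> bounds (31/32, 1), value = 63/64
Game value = 63/64

63/64


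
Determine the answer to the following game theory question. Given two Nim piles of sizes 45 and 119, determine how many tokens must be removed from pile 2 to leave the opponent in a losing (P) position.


Piles: 45 and 119
Current XOR: 45 XOR 119 = 90 (non-zero, so this is an N-position).
To make the XOR zero, we need to find a move that balances the piles.
For pile 2 (size 119): target = 119 XOR 90 = 45
We reduce pile 2 from 119 to 45.
Tokens removed: 119 - 45 = 74
Verification: 45 XOR 45 = 0

74


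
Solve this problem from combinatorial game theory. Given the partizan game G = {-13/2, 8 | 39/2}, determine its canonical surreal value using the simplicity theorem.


Left options: {-13/2, 8}, max = 8
Right options: {39/2}, min = 39/2
All options are numbers and max(Left) < min(Right), so by the simplicity theorem the value is the simplest (earliest-born) number strictly between 8 and 39/2.
Integers 9 through 19 all lie strictly between 8 and 39/2.
Among integers, the simplest (lowest birthday = smallest |n|; 0 is born on day 0, +-n on day n) is 9.
No non-integer in the interval can be simpler: if x is a non-integer in the interval, then floor(x) or ceil(x) also lies in the interval (the interval contains an integer), and both are proper prefixes of x's sign expansion, i.e. born earlier. So the game value is 9.
Game value = 9

9


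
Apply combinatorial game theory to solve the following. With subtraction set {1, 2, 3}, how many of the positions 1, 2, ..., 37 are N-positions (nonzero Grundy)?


Subtraction set S = {1, 2, 3}, so G(n) = n mod 4.
G(n) = 0 when n is a multiple of 4.
Multiples of 4 in [1, 37]: 9
N-positions (nonzero Grundy) = 37 - 9 = 28

28


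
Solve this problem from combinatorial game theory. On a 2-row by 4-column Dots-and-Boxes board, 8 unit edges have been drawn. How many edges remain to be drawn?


Grid: 2 x 4 boxes, i.e. 3 rows and 5 columns of dots.
Horizontal edges: (rows + 1) * cols = 3 * 4 = 12
Vertical edges: rows * (cols + 1) = 2 * 5 = 10
Total edges: 12 + 10 = 22
Edges drawn: 8
Remaining: 22 - 8 = 14

14


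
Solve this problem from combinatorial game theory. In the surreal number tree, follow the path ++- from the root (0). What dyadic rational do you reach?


Sign expansion: ++-
Rule: track bounds (lo, hi), initially (-inf, +inf). On '+', the current value becomes lo and we move to the simplest number in (value, hi): value + 1 if hi = +inf, otherwise the midpoint (value + hi)/2. On '-', the current value becomes hi and we move to value - 1 if lo = -inf, otherwise the midpoint (lo + value)/2.
Start at 0.
Step 1: sign = +, move right. Bounds: (0, +inf). Value = 1
Step 2: sign = +, move right. Bounds: (1, +inf). Value = 2
Step 3: sign = -, move left. Bounds: (1, 2). Value = 3/2
The surreal number with sign expansion ++- is 3/2.

3/2


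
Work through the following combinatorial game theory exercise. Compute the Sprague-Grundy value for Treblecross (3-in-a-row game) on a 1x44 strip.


Treblecross: place X on empty cells; 3-in-a-row wins.
Playing within two cells of an existing X lets the opponent win at once, so sensible play treats the cells i-2..i+2 around each X as dead. The player left with no safe cell loses, so this is a normal-play take-away game on strips of safe cells.
Placing X at cell i (0-indexed) of a strip of k safe cells leaves independent strips of sizes max(0, i-2) and max(0, k-i-3). Hence G(k) = mex{ G(max(0,i-2)) XOR G(max(0,k-i-3)) : 0 <= i < k }, with G(0) = 0.
G(1): splits (0,0):0^0=0 -> mex({0}) = 1
G(2): splits (0,0):0^0=0 -> mex({0}) = 1
G(3): splits (0,0):0^0=0 -> mex({0}) = 1
G(4): splits (0,1):0^1=1 (0,0):0^0=0 -> mex({0, 1}) = 2
G(5): splits (0,2):0^1=1 (0,1):0^1=1 (0,0):0^0=0 -> mex({0, 1}) = 2
G(6) = mex({1}) = 0
G(7) = mex({0, 1, 2}) = 3
G(8) = mex({0, 1, 2}) = 3
G(9) = mex({0, 2}) = 1
G(10) = mex({0, 2, 3}) = 1
G(11) = mex({0, 3}) = 1
G(12) = mex({1, 3}) = 0
G(13) = mex({0, 1, 2, 3}) = 4
G(14) = mex({0, 1, 2}) = 3
G(15) = mex({0, 1, 2}) = 3
G(16) = mex({0, 1, 2, 4}) = 3
G(17) = mex({0, 1, 3, 4}) = 2
G(18) = mex({0, 1, 3, 4}) = 2
G(19) = mex({0, 1, 3, 5}) = 2
G(20) = mex({0, 1, 2, 3, 5}) = 4
G(21) = mex({0, 1, 2, 3, 5}) = 4
G(22) = mex({1, 2, 6}) = 0
G(23) = mex({0, 1, 2, 3, 4, 6}) = 5
G(24) = mex({0, 1, 2, 3, 4}) = 5
G(25) = mex({0, 1, 3, 4, 7}) = 2
G(26) = mex({0, 1, 3, 4, 5, 7}) = 2
G(27) = mex({0, 1, 3, 5}) = 2
G(28) = mex({0, 1, 2, 5}) = 3
G(29) = mex({0, 1, 2, 4, 5, 6}) = 3
G(30) = mex({1, 2, 4, 6}) = 0
G(31) = mex({0, 1, 2, 3, 4, 6}) = 5
G(32) = mex({1, 2, 3, 4, 7}) = 0
G(33) = mex({0, 3, 7}) = 1
G(34) = mex({0, 2, 3, 5, 7}) = 1
G(35) = mex({0, 2, 3, 5, 6}) = 1
G(36) = mex({0, 1, 2, 5, 6}) = 3
G(37) = mex({0, 1, 2, 4, 5, 6}) = 3
G(38) = mex({0, 1, 2, 4}) = 3
G(39) = mex({0, 1, 2, 3, 4, 7}) = 5
G(40) = mex({0, 1, 2, 3, 4, 5, 7}) = 6
G(41) = mex({0, 1, 2, 3, 5, 7}) = 4
G(42) = mex({0, 1, 2, 3, 5, 6, 7}) = 4
G(43) = mex({0, 2, 3, 5, 6}) = 1
G(44) = mex({1, 2, 3, 4, 5, 6}) = 0
Therefore G(44) = 0.

0


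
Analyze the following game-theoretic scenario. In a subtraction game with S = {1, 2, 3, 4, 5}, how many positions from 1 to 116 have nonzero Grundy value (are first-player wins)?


Subtraction set S = {1, 2, 3, 4, 5}, so G(n) = n mod 6.
G(n) = 0 when n is a multiple of 6.
Multiples of 6 in [1, 116]: 19
N-positions (nonzero Grundy) = 116 - 19 = 97

97


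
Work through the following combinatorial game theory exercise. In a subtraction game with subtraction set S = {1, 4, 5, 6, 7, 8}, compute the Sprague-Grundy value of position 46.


The subtraction set is S = {1, 4, 5, 6, 7, 8}.
G(k) = mex{ G(k - s) : s in S, s <= k }. We compute iteratively: G(0) = 0.
G(1) = mex({0}) = 1
G(2) = mex({1}) = 0
G(3) = mex({0}) = 1
G(4) = mex({0, 1}) = 2
G(5) = mex({0, 1, 2}) = 3
G(6) = mex({0, 1, 3}) = 2
G(7) = mex({0, 1, 2}) = 3
G(8) = mex({0, 1, 2, 3}) = 4
G(9) = mex({0, 1, 2, 3, 4}) = 5
G(10) = mex({0, 1, 2, 3, 5}) = 4
G(11) = mex({1, 2, 3, 4}) = 0
G(12) = mex({0, 2, 3, 4}) = 1
G(13) = mex({1, 2, 3, 4, 5}) = 0
G(14) = mex({0, 2, 3, 4, 5}) = 1
G(15) = mex({0, 1, 3, 4, 5}) = 2
G(16) = mex({0, 1, 2, 4, 5}) = 3
G(17) = mex({0, 1, 3, 4, 5}) = 2
G(18) = mex({0, 1, 2, 4}) = 3
Observe that G(11)..G(18) = 0, 1, 0, 1, 2, 3, 2, 3 repeats G(0)..G(7) = 0, 1, 0, 1, 2, 3, 2, 3.
For k >= max(S) = 8, G(k) is determined by the previous 8 values G(k-8)..G(k-1); a window of 8 consecutive values has recurred shifted by 11, so by induction G(k + 11) = G(k) for all k >= 0: the sequence is periodic from the start with period 11.
One period: G(0..10) = 0, 1, 0, 1, 2, 3, 2, 3, 4, 5, 4.
46 mod 11 = 2, so G(46) = G(2) = 0.

0


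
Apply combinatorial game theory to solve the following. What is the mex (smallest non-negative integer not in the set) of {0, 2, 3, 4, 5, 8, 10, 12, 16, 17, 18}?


Set = {0, 2, 3, 4, 5, 8, 10, 12, 16, 17, 18}
0 is in the set.
1 is NOT in the set. This is the mex.
mex = 1

1


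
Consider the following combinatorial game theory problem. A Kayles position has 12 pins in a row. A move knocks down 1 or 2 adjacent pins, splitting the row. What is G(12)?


Kayles: a move removes 1 or 2 adjacent pins from a contiguous row.
Removing pins from a row of k leaves two independent rows (a, b) with a + b = k - 1 (one pin) or a + b = k - 2 (two pins); an end removal gives a = 0.
By Sprague-Grundy, G(k) = mex{ G(a) XOR G(b) } over all these splits. G(0) = 0.
G(1): splits (0,0):0^0=0 -> mex({0}) = 1
G(2): splits (0,1):0^1=1 (0,0):0^0=0 -> mex({0, 1}) = 2
G(3): splits (0,2):0^2=2 (1,1):1^1=0 (0,1):0^1=1 -> mex({0, 1, 2}) = 3
G(4): splits (0,3):0^3=3 (1,2):1^2=3 (0,2):0^2=2 (1,1):1^1=0 -> mex({0, 2, 3}) = 1
G(5): splits (0,4):0^1=1 (1,3):1^3=2 (2,2):2^2=0 (0,3):0^3=3 (1,2):1^2=3 -> mex({0, 1, 2, 3}) = 4
G(6) = mex({0, 1, 2, 4}) = 3
G(7) = mex({0, 1, 3, 4, 5}) = 2
G(8) = mex({0, 2, 3, 5, 6}) = 1
G(9) = mex({0, 1, 2, 3, 6, 7}) = 4
G(10) = mex({0, 1, 3, 4, 5, 7}) = 2
G(11) = mex({0, 1, 2, 3, 4, 5}) = 6
G(12) = mex({0, 1, 2, 3, 5, 6, 7}) = 4
Therefore G(12) = 4.

4


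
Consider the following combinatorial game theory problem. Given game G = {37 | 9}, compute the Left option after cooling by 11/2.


Original game: {37 | 9} (a switch {a | b} with a > b).
Cooling by t (for t below the temperature (a - b)/2 = 14) taxes each move by t: {a | b} cooled by t is {a - t | b + t}.
Cooling amount: t = 11/2
Cooled Left option: 37 - 11/2 = 63/2
Cooled Right option: 9 + 11/2 = 29/2
Cooled game: {63/2 | 29/2}
Left option = 63/2

63/2


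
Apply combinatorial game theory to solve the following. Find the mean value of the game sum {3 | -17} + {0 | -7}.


G1 = {3 | -17}, G2 = {0 | -7}
Each is a switch {a | b} with numbers a > b; its mean value is (a + b)/2, and mean value is additive over game sums: m(G1 + G2) = m(G1) + m(G2).
Mean of G1 = (3 + (-17))/2 = -14/2 = -7
Mean of G2 = (0 + (-7))/2 = -7/2 = -7/2
Mean of G1 + G2 = -7 + -7/2 = -21/2

-21/2


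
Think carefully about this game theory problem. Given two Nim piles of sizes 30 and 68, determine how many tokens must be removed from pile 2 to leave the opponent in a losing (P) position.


Piles: 30 and 68
Current XOR: 30 XOR 68 = 90 (non-zero, so this is an N-position).
To make the XOR zero, we need to find a move that balances the piles.
For pile 2 (size 68): target = 68 XOR 90 = 30
We reduce pile 2 from 68 to 30.
Tokens removed: 68 - 30 = 38
Verification: 30 XOR 30 = 0

38


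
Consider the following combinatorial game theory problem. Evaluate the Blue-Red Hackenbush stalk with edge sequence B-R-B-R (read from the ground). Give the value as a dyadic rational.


Edges (from ground): B-R-B-R
By Berlekamp's sign-expansion rule, a Blue-Red Hackenbush stalk has the value of the surreal number whose sign sequence is the edge sequence with B -> + and R -> -.
Sign sequence: +-+-
Trace the sign expansion in the surreal number tree, starting from 0:
Edge 1: B (sign +) -> bounds (0, +inf), value = 1
Edge 2: R (sign -) -> bounds (0, 1), value = 1/2
Edge 3: B (sign +) -> bounds (1/2, 1), value = 3/4
Edge 4: R (sign -) -> bounds (1/2, 3/4), value = 5/8
Game value = 5/8

5/8


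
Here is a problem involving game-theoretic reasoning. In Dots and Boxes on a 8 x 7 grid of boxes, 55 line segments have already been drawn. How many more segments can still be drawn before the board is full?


Grid: 8 x 7 boxes, i.e. 9 rows and 8 columns of dots.
Horizontal edges: (rows + 1) * cols = 9 * 7 = 63
Vertical edges: rows * (cols + 1) = 8 * 8 = 64
Total edges: 63 + 64 = 127
Edges drawn: 55
Remaining: 127 - 55 = 72

72


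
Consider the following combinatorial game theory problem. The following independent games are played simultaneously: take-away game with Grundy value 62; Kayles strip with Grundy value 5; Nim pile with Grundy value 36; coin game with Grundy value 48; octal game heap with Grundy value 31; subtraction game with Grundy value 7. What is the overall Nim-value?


By the Sprague-Grundy theorem, the Grundy value of a sum of games is the XOR of individual Grundy values.
take-away game: Grundy value = 62. Running XOR: 0 XOR 62 = 62
Kayles strip: Grundy value = 5. Running XOR: 62 XOR 5 = 59
Nim pile: Grundy value = 36. Running XOR: 59 XOR 36 = 31
coin game: Grundy value = 48. Running XOR: 31 XOR 48 = 47
octal game heap: Grundy value = 31. Running XOR: 47 XOR 31 = 48
subtraction game: Grundy value = 7. Running XOR: 48 XOR 7 = 55
The combined Grundy value is 55.

55


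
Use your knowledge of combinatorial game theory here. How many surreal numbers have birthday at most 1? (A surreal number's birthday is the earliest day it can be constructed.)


Day 0: {|} = 0 is born. Count = 1.
Day n: the number of surreal numbers born by day n is 2^(n+1) - 1.
By day 0: 2^1 - 1 = 1
By day 1: 2^2 - 1 = 3
By day 1: 3 surreal numbers.

3


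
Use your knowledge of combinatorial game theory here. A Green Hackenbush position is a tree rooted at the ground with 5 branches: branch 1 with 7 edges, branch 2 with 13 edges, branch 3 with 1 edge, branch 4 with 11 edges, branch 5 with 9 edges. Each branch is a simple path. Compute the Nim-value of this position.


The tree has 5 branches from the ground vertex.
In Green Hackenbush, the Nim-value of a simple path of length k is k.
Branch 1: length 7, Nim-value = 7
Branch 2: length 13, Nim-value = 13
Branch 3: length 1, Nim-value = 1
Branch 4: length 11, Nim-value = 11
Branch 5: length 9, Nim-value = 9
Total Nim-value = XOR of all branch values:
0 XOR 7 = 7
7 XOR 13 = 10
10 XOR 1 = 11
11 XOR 11 = 0
0 XOR 9 = 9
Nim-value of the tree = 9

9


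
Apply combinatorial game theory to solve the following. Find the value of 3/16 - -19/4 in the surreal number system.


x = 3/16, y = -19/4
Converting to common denominator: 16
x = 3/16, y = -76/16
x - y = 3/16 - -19/4 = 79/16

79/16


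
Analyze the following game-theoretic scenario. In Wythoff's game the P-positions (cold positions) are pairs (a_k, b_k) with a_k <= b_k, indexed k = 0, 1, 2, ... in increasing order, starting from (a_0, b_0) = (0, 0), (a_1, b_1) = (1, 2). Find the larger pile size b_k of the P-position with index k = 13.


By Wythoff's theorem, a_k = floor(k * phi) and b_k = floor(k * phi^2) = a_k + k, where phi = (1 + sqrt(5))/2 is the golden ratio.
phi = (1 + sqrt(5))/2 = 1.618034
phi^2 = phi + 1 = 2.618034
k = 13
k * phi^2 = 13 * 2.618034 = 34.034442
b_13 = floor(k * phi^2) = 34 (check: a_13 + k = 21 + 13 = 34)

34


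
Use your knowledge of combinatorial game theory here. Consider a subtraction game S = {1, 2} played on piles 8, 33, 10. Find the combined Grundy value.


Subtraction set: {1, 2}
For this subtraction set, G(n) = n mod 3 (period = max + 1 = 3).
Pile 1 (size 8): G(8) = 8 mod 3 = 2
Pile 2 (size 33): G(33) = 33 mod 3 = 0
Pile 3 (size 10): G(10) = 10 mod 3 = 1
Total Grundy value = XOR of all: 2 XOR 0 XOR 1 = 3

3


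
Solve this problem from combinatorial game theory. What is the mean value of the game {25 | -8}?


Game = {25 | -8}, a switch {a | b} with numbers a > b.
Its thermograph has left wall a - t and right wall b + t, which meet at t = (a - b)/2, where both equal (a + b)/2. So the mast (mean value) is at (a + b)/2.
Mean = (25 + (-8))/2 = 17/2 = 17/2

17/2


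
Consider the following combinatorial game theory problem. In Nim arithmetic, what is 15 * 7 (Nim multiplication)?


Nim multiplication is bilinear over XOR: (u XOR v) * w = (u*w) XOR (v*w).
So we split each operand into its bit components and XOR the pairwise Nim products.
15 = 1 + 2 + 4 + 8 (as XOR of powers of 2).
7 = 1 + 2 + 4 (as XOR of powers of 2).
Using the standard Nim-product table on single bits:
  2*2 = 3,   2*4 = 8,   2*8 = 12,
  4*4 = 6,   4*8 = 11,  8*8 = 13,
and  1*x = x (identity), k*l = l*k (commutative).
Pairwise Nim products:
  1 * 1 = 1
  1 * 2 = 2
  1 * 4 = 4
  2 * 1 = 2
  2 * 2 = 3
  2 * 4 = 8
  4 * 1 = 4
  4 * 2 = 8
  4 * 4 = 6
  8 * 1 = 8
  8 * 2 = 12
  8 * 4 = 11
XOR them: 1 XOR 2 XOR 4 XOR 2 XOR 3 XOR 8 XOR 4 XOR 8 XOR 6 XOR 8 XOR 12 XOR 11 = 11.
Result: 15 * 7 = 11 (in Nim).

11


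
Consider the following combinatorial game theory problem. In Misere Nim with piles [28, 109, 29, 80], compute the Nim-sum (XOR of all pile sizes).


We need the XOR (exclusive or) of all pile sizes.
After XOR-ing pile 1 (size 28): 0 XOR 28 = 28
After XOR-ing pile 2 (size 109): 28 XOR 109 = 113
After XOR-ing pile 3 (size 29): 113 XOR 29 = 108
After XOR-ing pile 4 (size 80): 108 XOR 80 = 60
The Nim-value of this position is 60.

60


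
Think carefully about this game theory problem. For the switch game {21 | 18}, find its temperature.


The game is {21 | 18}, a switch {a | b} with numbers a > b.
Cooling {a | b} by t gives {a - t | b + t}, which stops being hot when a - t = b + t, i.e. at t = (a - b)/2. So the temperature of a switch is (a - b)/2.
Temperature = (Left option - Right option) / 2
= (21 - (18)) / 2
= 3 / 2
= 3/2

3/2


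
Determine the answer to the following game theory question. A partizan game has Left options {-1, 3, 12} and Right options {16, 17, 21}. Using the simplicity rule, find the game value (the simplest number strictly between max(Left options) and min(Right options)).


Left options: {-1, 3, 12}, max = 12
Right options: {16, 17, 21}, min = 16
All options are numbers and max(Left) < min(Right), so by the simplicity theorem the value is the simplest (earliest-born) number strictly between 12 and 16.
Integers 13 through 15 all lie strictly between 12 and 16.
Among integers, the simplest (lowest birthday = smallest |n|; 0 is born on day 0, +-n on day n) is 13.
No non-integer in the interval can be simpler: if x is a non-integer in the interval, then floor(x) or ceil(x) also lies in the interval (the interval contains an integer), and both are proper prefixes of x's sign expansion, i.e. born earlier. So the game value is 13.
Game value = 13

13
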